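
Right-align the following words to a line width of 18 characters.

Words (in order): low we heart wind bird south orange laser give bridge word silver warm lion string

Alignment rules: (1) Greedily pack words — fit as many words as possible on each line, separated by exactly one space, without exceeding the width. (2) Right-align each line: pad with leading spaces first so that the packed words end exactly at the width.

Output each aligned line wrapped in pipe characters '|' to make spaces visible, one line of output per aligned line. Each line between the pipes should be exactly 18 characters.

Answer: | low we heart wind|
| bird south orange|
| laser give bridge|
|  word silver warm|
|       lion string|

Derivation:
Line 1: ['low', 'we', 'heart', 'wind'] (min_width=17, slack=1)
Line 2: ['bird', 'south', 'orange'] (min_width=17, slack=1)
Line 3: ['laser', 'give', 'bridge'] (min_width=17, slack=1)
Line 4: ['word', 'silver', 'warm'] (min_width=16, slack=2)
Line 5: ['lion', 'string'] (min_width=11, slack=7)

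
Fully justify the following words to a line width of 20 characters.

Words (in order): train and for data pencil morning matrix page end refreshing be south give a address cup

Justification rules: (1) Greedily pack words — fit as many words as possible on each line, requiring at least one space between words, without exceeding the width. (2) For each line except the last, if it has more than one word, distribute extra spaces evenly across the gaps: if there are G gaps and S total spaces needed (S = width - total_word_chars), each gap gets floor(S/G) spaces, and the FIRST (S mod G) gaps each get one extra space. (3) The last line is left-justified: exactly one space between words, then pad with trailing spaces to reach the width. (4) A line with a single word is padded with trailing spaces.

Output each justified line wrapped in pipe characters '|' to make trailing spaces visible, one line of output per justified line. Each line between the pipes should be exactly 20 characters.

Line 1: ['train', 'and', 'for', 'data'] (min_width=18, slack=2)
Line 2: ['pencil', 'morning'] (min_width=14, slack=6)
Line 3: ['matrix', 'page', 'end'] (min_width=15, slack=5)
Line 4: ['refreshing', 'be', 'south'] (min_width=19, slack=1)
Line 5: ['give', 'a', 'address', 'cup'] (min_width=18, slack=2)

Answer: |train  and  for data|
|pencil       morning|
|matrix    page   end|
|refreshing  be south|
|give a address cup  |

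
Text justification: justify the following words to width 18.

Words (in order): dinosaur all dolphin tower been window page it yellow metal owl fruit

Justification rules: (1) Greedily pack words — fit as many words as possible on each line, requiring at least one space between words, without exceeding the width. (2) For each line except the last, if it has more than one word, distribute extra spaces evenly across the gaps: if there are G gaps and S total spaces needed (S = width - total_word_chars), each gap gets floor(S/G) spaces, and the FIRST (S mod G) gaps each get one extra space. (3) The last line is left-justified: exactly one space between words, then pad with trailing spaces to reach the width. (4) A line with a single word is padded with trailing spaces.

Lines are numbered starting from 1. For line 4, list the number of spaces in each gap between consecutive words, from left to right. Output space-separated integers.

Answer: 2 2

Derivation:
Line 1: ['dinosaur', 'all'] (min_width=12, slack=6)
Line 2: ['dolphin', 'tower', 'been'] (min_width=18, slack=0)
Line 3: ['window', 'page', 'it'] (min_width=14, slack=4)
Line 4: ['yellow', 'metal', 'owl'] (min_width=16, slack=2)
Line 5: ['fruit'] (min_width=5, slack=13)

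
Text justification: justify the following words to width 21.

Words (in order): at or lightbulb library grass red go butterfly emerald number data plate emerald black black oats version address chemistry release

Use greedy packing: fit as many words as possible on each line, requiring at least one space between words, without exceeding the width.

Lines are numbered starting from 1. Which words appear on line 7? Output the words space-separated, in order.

Answer: chemistry release

Derivation:
Line 1: ['at', 'or', 'lightbulb'] (min_width=15, slack=6)
Line 2: ['library', 'grass', 'red', 'go'] (min_width=20, slack=1)
Line 3: ['butterfly', 'emerald'] (min_width=17, slack=4)
Line 4: ['number', 'data', 'plate'] (min_width=17, slack=4)
Line 5: ['emerald', 'black', 'black'] (min_width=19, slack=2)
Line 6: ['oats', 'version', 'address'] (min_width=20, slack=1)
Line 7: ['chemistry', 'release'] (min_width=17, slack=4)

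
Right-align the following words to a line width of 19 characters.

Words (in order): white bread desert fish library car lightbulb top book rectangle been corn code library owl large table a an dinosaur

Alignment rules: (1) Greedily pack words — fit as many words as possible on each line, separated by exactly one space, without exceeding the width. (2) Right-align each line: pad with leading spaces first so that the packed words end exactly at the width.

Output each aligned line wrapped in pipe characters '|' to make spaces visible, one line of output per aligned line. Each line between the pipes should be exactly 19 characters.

Line 1: ['white', 'bread', 'desert'] (min_width=18, slack=1)
Line 2: ['fish', 'library', 'car'] (min_width=16, slack=3)
Line 3: ['lightbulb', 'top', 'book'] (min_width=18, slack=1)
Line 4: ['rectangle', 'been', 'corn'] (min_width=19, slack=0)
Line 5: ['code', 'library', 'owl'] (min_width=16, slack=3)
Line 6: ['large', 'table', 'a', 'an'] (min_width=16, slack=3)
Line 7: ['dinosaur'] (min_width=8, slack=11)

Answer: | white bread desert|
|   fish library car|
| lightbulb top book|
|rectangle been corn|
|   code library owl|
|   large table a an|
|           dinosaur|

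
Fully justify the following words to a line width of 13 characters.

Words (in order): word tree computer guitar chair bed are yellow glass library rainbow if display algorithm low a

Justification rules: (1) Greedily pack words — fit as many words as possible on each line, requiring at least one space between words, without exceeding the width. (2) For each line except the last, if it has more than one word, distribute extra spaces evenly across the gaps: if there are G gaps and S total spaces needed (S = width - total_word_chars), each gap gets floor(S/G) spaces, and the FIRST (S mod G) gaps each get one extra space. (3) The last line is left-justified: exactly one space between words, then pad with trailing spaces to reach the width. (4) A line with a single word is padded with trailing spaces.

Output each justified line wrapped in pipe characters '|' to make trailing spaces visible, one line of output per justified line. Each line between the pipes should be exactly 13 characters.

Answer: |word     tree|
|computer     |
|guitar  chair|
|bed       are|
|yellow  glass|
|library      |
|rainbow    if|
|display      |
|algorithm low|
|a            |

Derivation:
Line 1: ['word', 'tree'] (min_width=9, slack=4)
Line 2: ['computer'] (min_width=8, slack=5)
Line 3: ['guitar', 'chair'] (min_width=12, slack=1)
Line 4: ['bed', 'are'] (min_width=7, slack=6)
Line 5: ['yellow', 'glass'] (min_width=12, slack=1)
Line 6: ['library'] (min_width=7, slack=6)
Line 7: ['rainbow', 'if'] (min_width=10, slack=3)
Line 8: ['display'] (min_width=7, slack=6)
Line 9: ['algorithm', 'low'] (min_width=13, slack=0)
Line 10: ['a'] (min_width=1, slack=12)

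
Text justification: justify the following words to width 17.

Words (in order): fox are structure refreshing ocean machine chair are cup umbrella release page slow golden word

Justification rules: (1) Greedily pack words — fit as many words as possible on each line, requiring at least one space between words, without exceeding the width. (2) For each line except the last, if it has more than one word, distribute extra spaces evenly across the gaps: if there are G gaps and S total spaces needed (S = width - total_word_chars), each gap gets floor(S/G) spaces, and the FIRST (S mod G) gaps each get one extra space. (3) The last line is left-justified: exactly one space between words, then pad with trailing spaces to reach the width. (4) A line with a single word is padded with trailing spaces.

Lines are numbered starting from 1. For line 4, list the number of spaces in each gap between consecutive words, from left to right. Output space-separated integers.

Line 1: ['fox', 'are', 'structure'] (min_width=17, slack=0)
Line 2: ['refreshing', 'ocean'] (min_width=16, slack=1)
Line 3: ['machine', 'chair', 'are'] (min_width=17, slack=0)
Line 4: ['cup', 'umbrella'] (min_width=12, slack=5)
Line 5: ['release', 'page', 'slow'] (min_width=17, slack=0)
Line 6: ['golden', 'word'] (min_width=11, slack=6)

Answer: 6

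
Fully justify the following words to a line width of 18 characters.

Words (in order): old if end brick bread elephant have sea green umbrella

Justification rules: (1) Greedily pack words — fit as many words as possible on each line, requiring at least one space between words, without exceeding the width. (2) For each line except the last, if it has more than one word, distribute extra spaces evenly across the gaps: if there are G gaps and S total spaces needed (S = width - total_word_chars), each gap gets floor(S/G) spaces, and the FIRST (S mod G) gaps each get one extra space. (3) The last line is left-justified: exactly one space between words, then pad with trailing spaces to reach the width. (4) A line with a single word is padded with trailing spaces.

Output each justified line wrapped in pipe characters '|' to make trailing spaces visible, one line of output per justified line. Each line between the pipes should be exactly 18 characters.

Line 1: ['old', 'if', 'end', 'brick'] (min_width=16, slack=2)
Line 2: ['bread', 'elephant'] (min_width=14, slack=4)
Line 3: ['have', 'sea', 'green'] (min_width=14, slack=4)
Line 4: ['umbrella'] (min_width=8, slack=10)

Answer: |old  if  end brick|
|bread     elephant|
|have   sea   green|
|umbrella          |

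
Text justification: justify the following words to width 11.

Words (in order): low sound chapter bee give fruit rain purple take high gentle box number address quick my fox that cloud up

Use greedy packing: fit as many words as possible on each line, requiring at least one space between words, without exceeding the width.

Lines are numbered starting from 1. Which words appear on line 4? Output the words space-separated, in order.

Line 1: ['low', 'sound'] (min_width=9, slack=2)
Line 2: ['chapter', 'bee'] (min_width=11, slack=0)
Line 3: ['give', 'fruit'] (min_width=10, slack=1)
Line 4: ['rain', 'purple'] (min_width=11, slack=0)
Line 5: ['take', 'high'] (min_width=9, slack=2)
Line 6: ['gentle', 'box'] (min_width=10, slack=1)
Line 7: ['number'] (min_width=6, slack=5)
Line 8: ['address'] (min_width=7, slack=4)
Line 9: ['quick', 'my'] (min_width=8, slack=3)
Line 10: ['fox', 'that'] (min_width=8, slack=3)
Line 11: ['cloud', 'up'] (min_width=8, slack=3)

Answer: rain purple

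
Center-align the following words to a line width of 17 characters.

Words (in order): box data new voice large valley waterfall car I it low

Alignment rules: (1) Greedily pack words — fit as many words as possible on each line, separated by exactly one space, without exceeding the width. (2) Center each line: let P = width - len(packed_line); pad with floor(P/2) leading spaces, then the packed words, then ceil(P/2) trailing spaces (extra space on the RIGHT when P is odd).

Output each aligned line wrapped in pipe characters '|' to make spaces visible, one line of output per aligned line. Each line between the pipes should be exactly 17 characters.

Line 1: ['box', 'data', 'new'] (min_width=12, slack=5)
Line 2: ['voice', 'large'] (min_width=11, slack=6)
Line 3: ['valley', 'waterfall'] (min_width=16, slack=1)
Line 4: ['car', 'I', 'it', 'low'] (min_width=12, slack=5)

Answer: |  box data new   |
|   voice large   |
|valley waterfall |
|  car I it low   |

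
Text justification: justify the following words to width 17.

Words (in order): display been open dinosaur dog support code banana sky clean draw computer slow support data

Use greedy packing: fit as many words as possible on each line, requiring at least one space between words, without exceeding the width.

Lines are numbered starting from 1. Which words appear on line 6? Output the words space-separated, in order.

Answer: slow support data

Derivation:
Line 1: ['display', 'been', 'open'] (min_width=17, slack=0)
Line 2: ['dinosaur', 'dog'] (min_width=12, slack=5)
Line 3: ['support', 'code'] (min_width=12, slack=5)
Line 4: ['banana', 'sky', 'clean'] (min_width=16, slack=1)
Line 5: ['draw', 'computer'] (min_width=13, slack=4)
Line 6: ['slow', 'support', 'data'] (min_width=17, slack=0)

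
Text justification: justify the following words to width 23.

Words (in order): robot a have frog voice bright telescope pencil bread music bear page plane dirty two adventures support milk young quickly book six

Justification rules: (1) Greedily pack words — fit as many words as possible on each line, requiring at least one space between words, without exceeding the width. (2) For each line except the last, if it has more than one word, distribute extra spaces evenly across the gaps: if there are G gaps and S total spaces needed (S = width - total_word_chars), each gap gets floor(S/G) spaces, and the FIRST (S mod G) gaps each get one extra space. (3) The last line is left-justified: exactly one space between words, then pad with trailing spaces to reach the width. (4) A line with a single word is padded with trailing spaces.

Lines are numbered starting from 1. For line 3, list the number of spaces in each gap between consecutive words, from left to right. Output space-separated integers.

Answer: 2 2 1

Derivation:
Line 1: ['robot', 'a', 'have', 'frog', 'voice'] (min_width=23, slack=0)
Line 2: ['bright', 'telescope', 'pencil'] (min_width=23, slack=0)
Line 3: ['bread', 'music', 'bear', 'page'] (min_width=21, slack=2)
Line 4: ['plane', 'dirty', 'two'] (min_width=15, slack=8)
Line 5: ['adventures', 'support', 'milk'] (min_width=23, slack=0)
Line 6: ['young', 'quickly', 'book', 'six'] (min_width=22, slack=1)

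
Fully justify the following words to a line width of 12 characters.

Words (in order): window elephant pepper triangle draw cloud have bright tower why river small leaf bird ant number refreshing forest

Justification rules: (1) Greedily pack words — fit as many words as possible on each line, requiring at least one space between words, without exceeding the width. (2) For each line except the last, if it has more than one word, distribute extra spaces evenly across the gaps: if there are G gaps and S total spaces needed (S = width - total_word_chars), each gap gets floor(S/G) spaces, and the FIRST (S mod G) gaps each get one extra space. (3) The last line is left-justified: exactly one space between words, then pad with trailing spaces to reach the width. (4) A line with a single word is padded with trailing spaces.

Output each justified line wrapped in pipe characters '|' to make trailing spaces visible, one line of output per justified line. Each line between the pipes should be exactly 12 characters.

Line 1: ['window'] (min_width=6, slack=6)
Line 2: ['elephant'] (min_width=8, slack=4)
Line 3: ['pepper'] (min_width=6, slack=6)
Line 4: ['triangle'] (min_width=8, slack=4)
Line 5: ['draw', 'cloud'] (min_width=10, slack=2)
Line 6: ['have', 'bright'] (min_width=11, slack=1)
Line 7: ['tower', 'why'] (min_width=9, slack=3)
Line 8: ['river', 'small'] (min_width=11, slack=1)
Line 9: ['leaf', 'bird'] (min_width=9, slack=3)
Line 10: ['ant', 'number'] (min_width=10, slack=2)
Line 11: ['refreshing'] (min_width=10, slack=2)
Line 12: ['forest'] (min_width=6, slack=6)

Answer: |window      |
|elephant    |
|pepper      |
|triangle    |
|draw   cloud|
|have  bright|
|tower    why|
|river  small|
|leaf    bird|
|ant   number|
|refreshing  |
|forest      |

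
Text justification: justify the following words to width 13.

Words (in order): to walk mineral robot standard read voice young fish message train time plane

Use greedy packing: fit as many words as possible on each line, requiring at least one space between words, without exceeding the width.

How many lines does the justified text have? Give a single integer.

Line 1: ['to', 'walk'] (min_width=7, slack=6)
Line 2: ['mineral', 'robot'] (min_width=13, slack=0)
Line 3: ['standard', 'read'] (min_width=13, slack=0)
Line 4: ['voice', 'young'] (min_width=11, slack=2)
Line 5: ['fish', 'message'] (min_width=12, slack=1)
Line 6: ['train', 'time'] (min_width=10, slack=3)
Line 7: ['plane'] (min_width=5, slack=8)
Total lines: 7

Answer: 7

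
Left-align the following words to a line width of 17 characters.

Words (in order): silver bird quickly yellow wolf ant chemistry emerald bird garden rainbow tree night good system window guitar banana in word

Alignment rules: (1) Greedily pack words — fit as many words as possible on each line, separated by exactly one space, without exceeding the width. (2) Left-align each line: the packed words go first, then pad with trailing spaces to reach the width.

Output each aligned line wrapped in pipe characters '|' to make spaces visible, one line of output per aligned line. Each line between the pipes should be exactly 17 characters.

Line 1: ['silver', 'bird'] (min_width=11, slack=6)
Line 2: ['quickly', 'yellow'] (min_width=14, slack=3)
Line 3: ['wolf', 'ant'] (min_width=8, slack=9)
Line 4: ['chemistry', 'emerald'] (min_width=17, slack=0)
Line 5: ['bird', 'garden'] (min_width=11, slack=6)
Line 6: ['rainbow', 'tree'] (min_width=12, slack=5)
Line 7: ['night', 'good', 'system'] (min_width=17, slack=0)
Line 8: ['window', 'guitar'] (min_width=13, slack=4)
Line 9: ['banana', 'in', 'word'] (min_width=14, slack=3)

Answer: |silver bird      |
|quickly yellow   |
|wolf ant         |
|chemistry emerald|
|bird garden      |
|rainbow tree     |
|night good system|
|window guitar    |
|banana in word   |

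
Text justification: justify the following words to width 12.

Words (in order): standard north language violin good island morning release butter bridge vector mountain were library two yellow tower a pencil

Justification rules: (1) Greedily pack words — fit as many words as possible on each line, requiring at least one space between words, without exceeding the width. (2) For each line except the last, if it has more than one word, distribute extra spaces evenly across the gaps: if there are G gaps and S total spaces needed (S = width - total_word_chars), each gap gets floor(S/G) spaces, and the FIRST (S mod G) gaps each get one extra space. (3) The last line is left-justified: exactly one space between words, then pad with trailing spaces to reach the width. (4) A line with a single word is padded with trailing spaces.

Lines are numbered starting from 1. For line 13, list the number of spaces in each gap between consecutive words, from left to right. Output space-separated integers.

Answer: 3

Derivation:
Line 1: ['standard'] (min_width=8, slack=4)
Line 2: ['north'] (min_width=5, slack=7)
Line 3: ['language'] (min_width=8, slack=4)
Line 4: ['violin', 'good'] (min_width=11, slack=1)
Line 5: ['island'] (min_width=6, slack=6)
Line 6: ['morning'] (min_width=7, slack=5)
Line 7: ['release'] (min_width=7, slack=5)
Line 8: ['butter'] (min_width=6, slack=6)
Line 9: ['bridge'] (min_width=6, slack=6)
Line 10: ['vector'] (min_width=6, slack=6)
Line 11: ['mountain'] (min_width=8, slack=4)
Line 12: ['were', 'library'] (min_width=12, slack=0)
Line 13: ['two', 'yellow'] (min_width=10, slack=2)
Line 14: ['tower', 'a'] (min_width=7, slack=5)
Line 15: ['pencil'] (min_width=6, slack=6)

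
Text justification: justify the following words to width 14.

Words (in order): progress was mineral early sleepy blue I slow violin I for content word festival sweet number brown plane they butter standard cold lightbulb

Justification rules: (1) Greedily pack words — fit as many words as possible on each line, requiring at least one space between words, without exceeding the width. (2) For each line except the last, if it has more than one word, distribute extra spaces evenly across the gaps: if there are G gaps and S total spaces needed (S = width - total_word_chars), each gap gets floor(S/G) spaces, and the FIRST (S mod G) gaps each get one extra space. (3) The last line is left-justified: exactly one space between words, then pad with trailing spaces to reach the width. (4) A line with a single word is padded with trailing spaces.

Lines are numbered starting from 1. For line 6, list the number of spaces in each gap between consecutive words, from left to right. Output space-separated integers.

Answer: 2

Derivation:
Line 1: ['progress', 'was'] (min_width=12, slack=2)
Line 2: ['mineral', 'early'] (min_width=13, slack=1)
Line 3: ['sleepy', 'blue', 'I'] (min_width=13, slack=1)
Line 4: ['slow', 'violin', 'I'] (min_width=13, slack=1)
Line 5: ['for', 'content'] (min_width=11, slack=3)
Line 6: ['word', 'festival'] (min_width=13, slack=1)
Line 7: ['sweet', 'number'] (min_width=12, slack=2)
Line 8: ['brown', 'plane'] (min_width=11, slack=3)
Line 9: ['they', 'butter'] (min_width=11, slack=3)
Line 10: ['standard', 'cold'] (min_width=13, slack=1)
Line 11: ['lightbulb'] (min_width=9, slack=5)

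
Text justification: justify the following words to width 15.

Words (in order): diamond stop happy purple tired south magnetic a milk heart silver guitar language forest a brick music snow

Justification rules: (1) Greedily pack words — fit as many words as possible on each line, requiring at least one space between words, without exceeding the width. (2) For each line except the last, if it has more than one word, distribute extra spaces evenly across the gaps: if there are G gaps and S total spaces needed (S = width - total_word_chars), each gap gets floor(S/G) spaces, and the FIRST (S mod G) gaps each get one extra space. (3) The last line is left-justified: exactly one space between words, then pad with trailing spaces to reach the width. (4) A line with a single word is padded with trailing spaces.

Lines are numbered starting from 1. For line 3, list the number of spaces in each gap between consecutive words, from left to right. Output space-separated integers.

Line 1: ['diamond', 'stop'] (min_width=12, slack=3)
Line 2: ['happy', 'purple'] (min_width=12, slack=3)
Line 3: ['tired', 'south'] (min_width=11, slack=4)
Line 4: ['magnetic', 'a', 'milk'] (min_width=15, slack=0)
Line 5: ['heart', 'silver'] (min_width=12, slack=3)
Line 6: ['guitar', 'language'] (min_width=15, slack=0)
Line 7: ['forest', 'a', 'brick'] (min_width=14, slack=1)
Line 8: ['music', 'snow'] (min_width=10, slack=5)

Answer: 5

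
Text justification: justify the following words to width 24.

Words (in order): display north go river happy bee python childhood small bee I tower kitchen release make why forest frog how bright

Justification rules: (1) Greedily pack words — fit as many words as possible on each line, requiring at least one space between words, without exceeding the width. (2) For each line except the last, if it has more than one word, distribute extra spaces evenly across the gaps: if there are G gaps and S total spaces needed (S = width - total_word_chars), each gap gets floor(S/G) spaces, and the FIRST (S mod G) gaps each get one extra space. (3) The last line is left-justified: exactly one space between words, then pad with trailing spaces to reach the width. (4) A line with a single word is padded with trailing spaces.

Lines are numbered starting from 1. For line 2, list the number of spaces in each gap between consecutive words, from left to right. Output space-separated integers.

Answer: 5 5

Derivation:
Line 1: ['display', 'north', 'go', 'river'] (min_width=22, slack=2)
Line 2: ['happy', 'bee', 'python'] (min_width=16, slack=8)
Line 3: ['childhood', 'small', 'bee', 'I'] (min_width=21, slack=3)
Line 4: ['tower', 'kitchen', 'release'] (min_width=21, slack=3)
Line 5: ['make', 'why', 'forest', 'frog', 'how'] (min_width=24, slack=0)
Line 6: ['bright'] (min_width=6, slack=18)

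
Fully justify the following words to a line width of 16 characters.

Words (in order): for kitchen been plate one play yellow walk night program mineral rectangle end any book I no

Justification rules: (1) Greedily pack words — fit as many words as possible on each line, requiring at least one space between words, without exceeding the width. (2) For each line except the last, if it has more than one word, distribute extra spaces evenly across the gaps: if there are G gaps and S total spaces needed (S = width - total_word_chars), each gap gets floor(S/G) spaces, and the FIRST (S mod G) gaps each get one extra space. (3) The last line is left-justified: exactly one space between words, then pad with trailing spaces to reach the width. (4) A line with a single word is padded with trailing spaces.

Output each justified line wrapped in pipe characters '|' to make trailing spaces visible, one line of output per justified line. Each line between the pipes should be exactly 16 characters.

Answer: |for kitchen been|
|plate  one  play|
|yellow      walk|
|night    program|
|mineral         |
|rectangle    end|
|any book I no   |

Derivation:
Line 1: ['for', 'kitchen', 'been'] (min_width=16, slack=0)
Line 2: ['plate', 'one', 'play'] (min_width=14, slack=2)
Line 3: ['yellow', 'walk'] (min_width=11, slack=5)
Line 4: ['night', 'program'] (min_width=13, slack=3)
Line 5: ['mineral'] (min_width=7, slack=9)
Line 6: ['rectangle', 'end'] (min_width=13, slack=3)
Line 7: ['any', 'book', 'I', 'no'] (min_width=13, slack=3)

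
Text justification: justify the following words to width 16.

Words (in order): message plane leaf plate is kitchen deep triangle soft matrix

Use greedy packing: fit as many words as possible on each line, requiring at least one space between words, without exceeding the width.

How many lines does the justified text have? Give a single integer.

Line 1: ['message', 'plane'] (min_width=13, slack=3)
Line 2: ['leaf', 'plate', 'is'] (min_width=13, slack=3)
Line 3: ['kitchen', 'deep'] (min_width=12, slack=4)
Line 4: ['triangle', 'soft'] (min_width=13, slack=3)
Line 5: ['matrix'] (min_width=6, slack=10)
Total lines: 5

Answer: 5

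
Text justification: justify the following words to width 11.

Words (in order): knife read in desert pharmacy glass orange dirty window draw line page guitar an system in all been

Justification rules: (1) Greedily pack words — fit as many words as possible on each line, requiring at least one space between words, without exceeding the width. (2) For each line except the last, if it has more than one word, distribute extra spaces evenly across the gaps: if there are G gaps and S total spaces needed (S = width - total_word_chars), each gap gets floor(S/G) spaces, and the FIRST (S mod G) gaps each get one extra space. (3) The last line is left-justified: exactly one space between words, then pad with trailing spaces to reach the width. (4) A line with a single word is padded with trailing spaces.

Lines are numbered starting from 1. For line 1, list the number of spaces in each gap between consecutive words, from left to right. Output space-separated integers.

Answer: 2

Derivation:
Line 1: ['knife', 'read'] (min_width=10, slack=1)
Line 2: ['in', 'desert'] (min_width=9, slack=2)
Line 3: ['pharmacy'] (min_width=8, slack=3)
Line 4: ['glass'] (min_width=5, slack=6)
Line 5: ['orange'] (min_width=6, slack=5)
Line 6: ['dirty'] (min_width=5, slack=6)
Line 7: ['window', 'draw'] (min_width=11, slack=0)
Line 8: ['line', 'page'] (min_width=9, slack=2)
Line 9: ['guitar', 'an'] (min_width=9, slack=2)
Line 10: ['system', 'in'] (min_width=9, slack=2)
Line 11: ['all', 'been'] (min_width=8, slack=3)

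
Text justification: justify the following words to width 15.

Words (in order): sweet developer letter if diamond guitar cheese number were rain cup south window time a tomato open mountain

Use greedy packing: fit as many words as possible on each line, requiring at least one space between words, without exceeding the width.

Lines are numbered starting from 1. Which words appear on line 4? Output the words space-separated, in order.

Line 1: ['sweet', 'developer'] (min_width=15, slack=0)
Line 2: ['letter', 'if'] (min_width=9, slack=6)
Line 3: ['diamond', 'guitar'] (min_width=14, slack=1)
Line 4: ['cheese', 'number'] (min_width=13, slack=2)
Line 5: ['were', 'rain', 'cup'] (min_width=13, slack=2)
Line 6: ['south', 'window'] (min_width=12, slack=3)
Line 7: ['time', 'a', 'tomato'] (min_width=13, slack=2)
Line 8: ['open', 'mountain'] (min_width=13, slack=2)

Answer: cheese number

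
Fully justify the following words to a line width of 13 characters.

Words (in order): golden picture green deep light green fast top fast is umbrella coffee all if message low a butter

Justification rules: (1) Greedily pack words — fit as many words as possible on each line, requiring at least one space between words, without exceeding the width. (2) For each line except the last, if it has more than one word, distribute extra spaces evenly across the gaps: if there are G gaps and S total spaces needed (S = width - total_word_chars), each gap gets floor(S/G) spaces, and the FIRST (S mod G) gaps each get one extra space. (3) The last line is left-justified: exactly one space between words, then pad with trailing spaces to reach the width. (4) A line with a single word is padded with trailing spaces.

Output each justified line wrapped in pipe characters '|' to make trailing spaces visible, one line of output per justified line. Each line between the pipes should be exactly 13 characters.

Answer: |golden       |
|picture green|
|deep    light|
|green    fast|
|top  fast  is|
|umbrella     |
|coffee all if|
|message low a|
|butter       |

Derivation:
Line 1: ['golden'] (min_width=6, slack=7)
Line 2: ['picture', 'green'] (min_width=13, slack=0)
Line 3: ['deep', 'light'] (min_width=10, slack=3)
Line 4: ['green', 'fast'] (min_width=10, slack=3)
Line 5: ['top', 'fast', 'is'] (min_width=11, slack=2)
Line 6: ['umbrella'] (min_width=8, slack=5)
Line 7: ['coffee', 'all', 'if'] (min_width=13, slack=0)
Line 8: ['message', 'low', 'a'] (min_width=13, slack=0)
Line 9: ['butter'] (min_width=6, slack=7)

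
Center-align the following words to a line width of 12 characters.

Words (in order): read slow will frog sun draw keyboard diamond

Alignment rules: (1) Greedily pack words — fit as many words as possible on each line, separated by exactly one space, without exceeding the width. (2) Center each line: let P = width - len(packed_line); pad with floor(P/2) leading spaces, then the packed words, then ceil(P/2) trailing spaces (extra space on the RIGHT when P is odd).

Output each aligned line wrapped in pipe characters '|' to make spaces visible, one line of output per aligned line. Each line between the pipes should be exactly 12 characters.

Answer: | read slow  |
| will frog  |
|  sun draw  |
|  keyboard  |
|  diamond   |

Derivation:
Line 1: ['read', 'slow'] (min_width=9, slack=3)
Line 2: ['will', 'frog'] (min_width=9, slack=3)
Line 3: ['sun', 'draw'] (min_width=8, slack=4)
Line 4: ['keyboard'] (min_width=8, slack=4)
Line 5: ['diamond'] (min_width=7, slack=5)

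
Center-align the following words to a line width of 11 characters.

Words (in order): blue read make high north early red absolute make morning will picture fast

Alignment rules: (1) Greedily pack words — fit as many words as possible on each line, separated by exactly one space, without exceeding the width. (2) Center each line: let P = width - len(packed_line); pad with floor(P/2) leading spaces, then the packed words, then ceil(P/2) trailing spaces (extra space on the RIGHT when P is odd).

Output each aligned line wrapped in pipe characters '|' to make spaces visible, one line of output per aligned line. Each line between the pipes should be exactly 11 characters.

Line 1: ['blue', 'read'] (min_width=9, slack=2)
Line 2: ['make', 'high'] (min_width=9, slack=2)
Line 3: ['north', 'early'] (min_width=11, slack=0)
Line 4: ['red'] (min_width=3, slack=8)
Line 5: ['absolute'] (min_width=8, slack=3)
Line 6: ['make'] (min_width=4, slack=7)
Line 7: ['morning'] (min_width=7, slack=4)
Line 8: ['will'] (min_width=4, slack=7)
Line 9: ['picture'] (min_width=7, slack=4)
Line 10: ['fast'] (min_width=4, slack=7)

Answer: | blue read |
| make high |
|north early|
|    red    |
| absolute  |
|   make    |
|  morning  |
|   will    |
|  picture  |
|   fast    |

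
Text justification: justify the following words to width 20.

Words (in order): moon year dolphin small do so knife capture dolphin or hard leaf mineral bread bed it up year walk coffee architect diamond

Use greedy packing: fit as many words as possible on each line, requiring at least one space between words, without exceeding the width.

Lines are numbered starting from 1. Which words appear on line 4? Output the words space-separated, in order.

Line 1: ['moon', 'year', 'dolphin'] (min_width=17, slack=3)
Line 2: ['small', 'do', 'so', 'knife'] (min_width=17, slack=3)
Line 3: ['capture', 'dolphin', 'or'] (min_width=18, slack=2)
Line 4: ['hard', 'leaf', 'mineral'] (min_width=17, slack=3)
Line 5: ['bread', 'bed', 'it', 'up', 'year'] (min_width=20, slack=0)
Line 6: ['walk', 'coffee'] (min_width=11, slack=9)
Line 7: ['architect', 'diamond'] (min_width=17, slack=3)

Answer: hard leaf mineral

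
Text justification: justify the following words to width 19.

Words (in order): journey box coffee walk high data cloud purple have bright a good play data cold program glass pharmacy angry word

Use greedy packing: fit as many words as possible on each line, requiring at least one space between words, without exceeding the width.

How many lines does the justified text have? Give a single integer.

Line 1: ['journey', 'box', 'coffee'] (min_width=18, slack=1)
Line 2: ['walk', 'high', 'data'] (min_width=14, slack=5)
Line 3: ['cloud', 'purple', 'have'] (min_width=17, slack=2)
Line 4: ['bright', 'a', 'good', 'play'] (min_width=18, slack=1)
Line 5: ['data', 'cold', 'program'] (min_width=17, slack=2)
Line 6: ['glass', 'pharmacy'] (min_width=14, slack=5)
Line 7: ['angry', 'word'] (min_width=10, slack=9)
Total lines: 7

Answer: 7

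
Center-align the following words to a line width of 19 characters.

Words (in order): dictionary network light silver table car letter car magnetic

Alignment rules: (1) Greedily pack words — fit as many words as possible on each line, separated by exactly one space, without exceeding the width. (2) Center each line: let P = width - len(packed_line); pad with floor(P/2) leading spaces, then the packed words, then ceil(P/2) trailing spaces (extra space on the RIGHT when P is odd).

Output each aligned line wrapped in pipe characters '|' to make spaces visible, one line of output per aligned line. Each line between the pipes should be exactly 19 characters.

Line 1: ['dictionary', 'network'] (min_width=18, slack=1)
Line 2: ['light', 'silver', 'table'] (min_width=18, slack=1)
Line 3: ['car', 'letter', 'car'] (min_width=14, slack=5)
Line 4: ['magnetic'] (min_width=8, slack=11)

Answer: |dictionary network |
|light silver table |
|  car letter car   |
|     magnetic      |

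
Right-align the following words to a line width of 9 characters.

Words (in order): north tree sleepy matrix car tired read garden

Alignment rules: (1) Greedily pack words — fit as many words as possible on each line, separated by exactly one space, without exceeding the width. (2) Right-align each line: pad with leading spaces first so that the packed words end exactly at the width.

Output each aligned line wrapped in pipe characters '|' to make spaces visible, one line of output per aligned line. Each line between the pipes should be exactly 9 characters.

Line 1: ['north'] (min_width=5, slack=4)
Line 2: ['tree'] (min_width=4, slack=5)
Line 3: ['sleepy'] (min_width=6, slack=3)
Line 4: ['matrix'] (min_width=6, slack=3)
Line 5: ['car', 'tired'] (min_width=9, slack=0)
Line 6: ['read'] (min_width=4, slack=5)
Line 7: ['garden'] (min_width=6, slack=3)

Answer: |    north|
|     tree|
|   sleepy|
|   matrix|
|car tired|
|     read|
|   garden|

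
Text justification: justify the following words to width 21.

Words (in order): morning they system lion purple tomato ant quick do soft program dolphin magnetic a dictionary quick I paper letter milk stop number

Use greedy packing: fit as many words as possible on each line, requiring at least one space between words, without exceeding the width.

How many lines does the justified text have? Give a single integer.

Line 1: ['morning', 'they', 'system'] (min_width=19, slack=2)
Line 2: ['lion', 'purple', 'tomato'] (min_width=18, slack=3)
Line 3: ['ant', 'quick', 'do', 'soft'] (min_width=17, slack=4)
Line 4: ['program', 'dolphin'] (min_width=15, slack=6)
Line 5: ['magnetic', 'a', 'dictionary'] (min_width=21, slack=0)
Line 6: ['quick', 'I', 'paper', 'letter'] (min_width=20, slack=1)
Line 7: ['milk', 'stop', 'number'] (min_width=16, slack=5)
Total lines: 7

Answer: 7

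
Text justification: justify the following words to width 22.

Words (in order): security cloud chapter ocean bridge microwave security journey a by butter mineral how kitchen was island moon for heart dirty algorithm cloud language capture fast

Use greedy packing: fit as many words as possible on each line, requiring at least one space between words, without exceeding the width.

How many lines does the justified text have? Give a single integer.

Answer: 8

Derivation:
Line 1: ['security', 'cloud', 'chapter'] (min_width=22, slack=0)
Line 2: ['ocean', 'bridge', 'microwave'] (min_width=22, slack=0)
Line 3: ['security', 'journey', 'a', 'by'] (min_width=21, slack=1)
Line 4: ['butter', 'mineral', 'how'] (min_width=18, slack=4)
Line 5: ['kitchen', 'was', 'island'] (min_width=18, slack=4)
Line 6: ['moon', 'for', 'heart', 'dirty'] (min_width=20, slack=2)
Line 7: ['algorithm', 'cloud'] (min_width=15, slack=7)
Line 8: ['language', 'capture', 'fast'] (min_width=21, slack=1)
Total lines: 8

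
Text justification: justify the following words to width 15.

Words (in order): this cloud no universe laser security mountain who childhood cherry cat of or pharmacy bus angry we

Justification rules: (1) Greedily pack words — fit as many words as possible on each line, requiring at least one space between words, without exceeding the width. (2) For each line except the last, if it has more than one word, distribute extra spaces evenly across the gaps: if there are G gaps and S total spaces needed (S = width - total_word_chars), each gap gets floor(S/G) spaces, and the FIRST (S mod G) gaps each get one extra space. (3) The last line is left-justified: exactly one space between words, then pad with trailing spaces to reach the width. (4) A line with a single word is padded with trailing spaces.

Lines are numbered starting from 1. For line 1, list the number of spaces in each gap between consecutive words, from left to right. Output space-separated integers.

Line 1: ['this', 'cloud', 'no'] (min_width=13, slack=2)
Line 2: ['universe', 'laser'] (min_width=14, slack=1)
Line 3: ['security'] (min_width=8, slack=7)
Line 4: ['mountain', 'who'] (min_width=12, slack=3)
Line 5: ['childhood'] (min_width=9, slack=6)
Line 6: ['cherry', 'cat', 'of'] (min_width=13, slack=2)
Line 7: ['or', 'pharmacy', 'bus'] (min_width=15, slack=0)
Line 8: ['angry', 'we'] (min_width=8, slack=7)

Answer: 2 2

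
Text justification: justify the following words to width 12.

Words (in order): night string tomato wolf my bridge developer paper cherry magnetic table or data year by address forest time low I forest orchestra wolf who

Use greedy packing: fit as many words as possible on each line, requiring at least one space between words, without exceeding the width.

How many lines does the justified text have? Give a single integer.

Line 1: ['night', 'string'] (min_width=12, slack=0)
Line 2: ['tomato', 'wolf'] (min_width=11, slack=1)
Line 3: ['my', 'bridge'] (min_width=9, slack=3)
Line 4: ['developer'] (min_width=9, slack=3)
Line 5: ['paper', 'cherry'] (min_width=12, slack=0)
Line 6: ['magnetic'] (min_width=8, slack=4)
Line 7: ['table', 'or'] (min_width=8, slack=4)
Line 8: ['data', 'year', 'by'] (min_width=12, slack=0)
Line 9: ['address'] (min_width=7, slack=5)
Line 10: ['forest', 'time'] (min_width=11, slack=1)
Line 11: ['low', 'I', 'forest'] (min_width=12, slack=0)
Line 12: ['orchestra'] (min_width=9, slack=3)
Line 13: ['wolf', 'who'] (min_width=8, slack=4)
Total lines: 13

Answer: 13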